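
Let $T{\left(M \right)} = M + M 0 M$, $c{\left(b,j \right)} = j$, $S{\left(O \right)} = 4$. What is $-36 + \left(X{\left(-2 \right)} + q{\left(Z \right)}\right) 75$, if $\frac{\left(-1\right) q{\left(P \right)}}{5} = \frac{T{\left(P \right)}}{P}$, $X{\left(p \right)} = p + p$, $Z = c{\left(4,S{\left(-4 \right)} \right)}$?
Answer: $-711$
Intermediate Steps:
$T{\left(M \right)} = M$ ($T{\left(M \right)} = M + 0 M = M + 0 = M$)
$Z = 4$
$X{\left(p \right)} = 2 p$
$q{\left(P \right)} = -5$ ($q{\left(P \right)} = - 5 \frac{P}{P} = \left(-5\right) 1 = -5$)
$-36 + \left(X{\left(-2 \right)} + q{\left(Z \right)}\right) 75 = -36 + \left(2 \left(-2\right) - 5\right) 75 = -36 + \left(-4 - 5\right) 75 = -36 - 675 = -711$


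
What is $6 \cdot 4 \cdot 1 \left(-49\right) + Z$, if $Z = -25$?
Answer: $-1201$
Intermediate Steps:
$6 \cdot 4 \cdot 1 \left(-49\right) + Z = 6 \cdot 4 \cdot 1 \left(-49\right) - 25 = 24 \cdot 1 \left(-49\right) - 25 = 24 \left(-49\right) - 25 = -1176 - 25 = -1201$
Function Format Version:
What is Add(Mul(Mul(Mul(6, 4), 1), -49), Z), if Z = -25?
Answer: -1201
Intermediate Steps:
Add(Mul(Mul(Mul(6, 4), 1), -49), Z) = Add(Mul(Mul(Mul(6, 4), 1), -49), -25) = Add(Mul(Mul(24, 1), -49), -25) = Add(Mul(24, -49), -25) = Add(-1176, -25) = -1201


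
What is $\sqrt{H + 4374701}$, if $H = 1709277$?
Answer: $\sqrt{6083978} \approx 2466.6$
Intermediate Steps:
$\sqrt{H + 4374701} = \sqrt{1709277 + 4374701} = \sqrt{6083978}$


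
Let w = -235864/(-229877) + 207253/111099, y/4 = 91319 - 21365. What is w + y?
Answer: 7146324002104985/25539104823 ≈ 2.7982e+5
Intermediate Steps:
y = 279816 (y = 4*(91319 - 21365) = 4*69954 = 279816)
w = 73846952417/25539104823 (w = -235864*(-1/229877) + 207253*(1/111099) = 235864/229877 + 207253/111099 = 73846952417/25539104823 ≈ 2.8915)
w + y = 73846952417/25539104823 + 279816 = 7146324002104985/25539104823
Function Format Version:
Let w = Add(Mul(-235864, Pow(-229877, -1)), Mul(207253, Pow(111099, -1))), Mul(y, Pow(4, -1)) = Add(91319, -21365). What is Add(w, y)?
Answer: Rational(7146324002104985, 25539104823) ≈ 2.7982e+5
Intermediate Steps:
y = 279816 (y = Mul(4, Add(91319, -21365)) = Mul(4, 69954) = 279816)
w = Rational(73846952417, 25539104823) (w = Add(Mul(-235864, Rational(-1, 229877)), Mul(207253, Rational(1, 111099))) = Add(Rational(235864, 229877), Rational(207253, 111099)) = Rational(73846952417, 25539104823) ≈ 2.8915)
Add(w, y) = Add(Rational(73846952417, 25539104823), 279816) = Rational(7146324002104985, 25539104823)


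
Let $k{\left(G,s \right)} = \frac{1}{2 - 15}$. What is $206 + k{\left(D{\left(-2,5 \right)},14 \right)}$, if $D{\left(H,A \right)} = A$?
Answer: $\frac{2677}{13} \approx 205.92$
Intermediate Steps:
$k{\left(G,s \right)} = - \frac{1}{13}$ ($k{\left(G,s \right)} = \frac{1}{-13} = - \frac{1}{13}$)
$206 + k{\left(D{\left(-2,5 \right)},14 \right)} = 206 - \frac{1}{13} = \frac{2677}{13}$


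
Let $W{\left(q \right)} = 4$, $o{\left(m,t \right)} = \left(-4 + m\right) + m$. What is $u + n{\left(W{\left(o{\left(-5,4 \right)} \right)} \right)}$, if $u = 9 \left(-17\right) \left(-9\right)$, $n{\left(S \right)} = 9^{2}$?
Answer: $1458$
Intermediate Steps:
$o{\left(m,t \right)} = -4 + 2 m$
$n{\left(S \right)} = 81$
$u = 1377$ ($u = \left(-153\right) \left(-9\right) = 1377$)
$u + n{\left(W{\left(o{\left(-5,4 \right)} \right)} \right)} = 1377 + 81 = 1458$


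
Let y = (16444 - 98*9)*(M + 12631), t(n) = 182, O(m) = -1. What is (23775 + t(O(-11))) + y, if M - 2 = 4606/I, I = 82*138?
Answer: 556252230430/2829 ≈ 1.9662e+8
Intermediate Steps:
I = 11316
M = 13619/5658 (M = 2 + 4606/11316 = 2 + 4606*(1/11316) = 2 + 2303/5658 = 13619/5658 ≈ 2.4070)
y = 556184456077/2829 (y = (16444 - 98*9)*(13619/5658 + 12631) = (16444 - 882)*(71479817/5658) = 15562*(71479817/5658) = 556184456077/2829 ≈ 1.9660e+8)
(23775 + t(O(-11))) + y = (23775 + 182) + 556184456077/2829 = 23957 + 556184456077/2829 = 556252230430/2829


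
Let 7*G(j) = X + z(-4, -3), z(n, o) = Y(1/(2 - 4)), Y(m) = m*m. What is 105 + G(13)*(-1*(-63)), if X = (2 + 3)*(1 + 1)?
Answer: 789/4 ≈ 197.25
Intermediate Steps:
Y(m) = m²
z(n, o) = ¼ (z(n, o) = (1/(2 - 4))² = (1/(-2))² = (-½)² = ¼)
X = 10 (X = 5*2 = 10)
G(j) = 41/28 (G(j) = (10 + ¼)/7 = (⅐)*(41/4) = 41/28)
105 + G(13)*(-1*(-63)) = 105 + 41*(-1*(-63))/28 = 105 + (41/28)*63 = 105 + 369/4 = 789/4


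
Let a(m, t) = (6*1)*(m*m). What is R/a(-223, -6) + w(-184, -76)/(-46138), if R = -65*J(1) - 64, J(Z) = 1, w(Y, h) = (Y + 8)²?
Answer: -1541397471/2294396602 ≈ -0.67181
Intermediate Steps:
w(Y, h) = (8 + Y)²
a(m, t) = 6*m²
R = -129 (R = -65*1 - 64 = -65 - 64 = -129)
R/a(-223, -6) + w(-184, -76)/(-46138) = -129/(6*(-223)²) + (8 - 184)²/(-46138) = -129/(6*49729) + (-176)²*(-1/46138) = -129/298374 + 30976*(-1/46138) = -129*1/298374 - 15488/23069 = -43/99458 - 15488/23069 = -1541397471/2294396602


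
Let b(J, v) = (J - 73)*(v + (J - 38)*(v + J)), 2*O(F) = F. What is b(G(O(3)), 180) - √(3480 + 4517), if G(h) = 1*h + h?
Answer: 435750 - √7997 ≈ 4.3566e+5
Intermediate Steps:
O(F) = F/2
G(h) = 2*h (G(h) = h + h = 2*h)
b(J, v) = (-73 + J)*(v + (-38 + J)*(J + v))
b(G(O(3)), 180) - √(3480 + 4517) = ((2*((½)*3))³ - 111*(2*((½)*3))² + 2701*180 + 2774*(2*((½)*3)) + 180*(2*((½)*3))² - 110*2*((½)*3)*180) - √(3480 + 4517) = ((2*(3/2))³ - 111*(2*(3/2))² + 486180 + 2774*(2*(3/2)) + 180*(2*(3/2))² - 110*2*(3/2)*180) - √7997 = (3³ - 111*3² + 486180 + 2774*3 + 180*3² - 110*3*180) - √7997 = (27 - 111*9 + 486180 + 8322 + 180*9 - 59400) - √7997 = (27 - 999 + 486180 + 8322 + 1620 - 59400) - √7997 = 435750 - √7997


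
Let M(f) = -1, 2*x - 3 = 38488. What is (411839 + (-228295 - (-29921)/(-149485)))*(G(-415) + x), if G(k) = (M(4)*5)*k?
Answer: 1169943032391079/298970 ≈ 3.9132e+9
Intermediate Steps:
x = 38491/2 (x = 3/2 + (½)*38488 = 3/2 + 19244 = 38491/2 ≈ 19246.)
G(k) = -5*k (G(k) = (-1*5)*k = -5*k)
(411839 + (-228295 - (-29921)/(-149485)))*(G(-415) + x) = (411839 + (-228295 - (-29921)/(-149485)))*(-5*(-415) + 38491/2) = (411839 + (-228295 - (-29921)*(-1)/149485))*(2075 + 38491/2) = (411839 + (-228295 - 1*29921/149485))*(42641/2) = (411839 + (-228295 - 29921/149485))*(42641/2) = (411839 - 34126707996/149485)*(42641/2) = (27437044919/149485)*(42641/2) = 1169943032391079/298970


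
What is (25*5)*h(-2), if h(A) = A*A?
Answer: 500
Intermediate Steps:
h(A) = A**2
(25*5)*h(-2) = (25*5)*(-2)**2 = 125*4 = 500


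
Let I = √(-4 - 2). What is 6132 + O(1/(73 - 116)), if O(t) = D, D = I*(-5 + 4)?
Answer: 6132 - I*√6 ≈ 6132.0 - 2.4495*I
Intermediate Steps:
I = I*√6 (I = √(-6) = I*√6 ≈ 2.4495*I)
D = -I*√6 (D = (I*√6)*(-5 + 4) = (I*√6)*(-1) = -I*√6 ≈ -2.4495*I)
O(t) = -I*√6
6132 + O(1/(73 - 116)) = 6132 - I*√6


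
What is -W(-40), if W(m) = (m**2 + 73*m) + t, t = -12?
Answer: 1332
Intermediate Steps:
W(m) = -12 + m**2 + 73*m (W(m) = (m**2 + 73*m) - 12 = -12 + m**2 + 73*m)
-W(-40) = -(-12 + (-40)**2 + 73*(-40)) = -(-12 + 1600 - 2920) = -1*(-1332) = 1332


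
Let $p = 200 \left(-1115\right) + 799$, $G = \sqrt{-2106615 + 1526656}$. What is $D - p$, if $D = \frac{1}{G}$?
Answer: $222201 - \frac{i \sqrt{579959}}{579959} \approx 2.222 \cdot 10^{5} - 0.0013131 i$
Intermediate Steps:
$G = i \sqrt{579959}$ ($G = \sqrt{-579959} = i \sqrt{579959} \approx 761.55 i$)
$p = -222201$ ($p = -223000 + 799 = -222201$)
$D = - \frac{i \sqrt{579959}}{579959}$ ($D = \frac{1}{i \sqrt{579959}} = - \frac{i \sqrt{579959}}{579959} \approx - 0.0013131 i$)
$D - p = - \frac{i \sqrt{579959}}{579959} - -222201 = - \frac{i \sqrt{579959}}{579959} + 222201 = 222201 - \frac{i \sqrt{579959}}{579959}$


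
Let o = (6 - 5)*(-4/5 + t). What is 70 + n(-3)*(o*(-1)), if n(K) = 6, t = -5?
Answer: 524/5 ≈ 104.80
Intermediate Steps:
o = -29/5 (o = (6 - 5)*(-4/5 - 5) = 1*(-4*⅕ - 5) = 1*(-⅘ - 5) = 1*(-29/5) = -29/5 ≈ -5.8000)
70 + n(-3)*(o*(-1)) = 70 + 6*(-29/5*(-1)) = 70 + 6*(29/5) = 70 + 174/5 = 524/5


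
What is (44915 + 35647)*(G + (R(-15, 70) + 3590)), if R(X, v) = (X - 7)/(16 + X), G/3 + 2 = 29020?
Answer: 7300689564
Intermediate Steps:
G = 87054 (G = -6 + 3*29020 = -6 + 87060 = 87054)
R(X, v) = (-7 + X)/(16 + X)
(44915 + 35647)*(G + (R(-15, 70) + 3590)) = (44915 + 35647)*(87054 + ((-7 - 15)/(16 - 15) + 3590)) = 80562*(87054 + (-22/1 + 3590)) = 80562*(87054 + (1*(-22) + 3590)) = 80562*(87054 + (-22 + 3590)) = 80562*(87054 + 3568) = 80562*90622 = 7300689564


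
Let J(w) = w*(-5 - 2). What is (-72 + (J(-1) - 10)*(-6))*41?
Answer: -2214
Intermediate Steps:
J(w) = -7*w (J(w) = w*(-7) = -7*w)
(-72 + (J(-1) - 10)*(-6))*41 = (-72 + (-7*(-1) - 10)*(-6))*41 = (-72 + (7 - 10)*(-6))*41 = (-72 - 3*(-6))*41 = (-72 + 18)*41 = -54*41 = -2214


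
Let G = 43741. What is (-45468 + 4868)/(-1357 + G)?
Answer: -5075/5298 ≈ -0.95791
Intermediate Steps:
(-45468 + 4868)/(-1357 + G) = (-45468 + 4868)/(-1357 + 43741) = -40600/42384 = -40600*1/42384 = -5075/5298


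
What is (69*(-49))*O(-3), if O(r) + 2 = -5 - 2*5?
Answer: 57477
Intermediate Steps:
O(r) = -17 (O(r) = -2 + (-5 - 2*5) = -2 + (-5 - 10) = -2 - 15 = -17)
(69*(-49))*O(-3) = (69*(-49))*(-17) = -3381*(-17) = 57477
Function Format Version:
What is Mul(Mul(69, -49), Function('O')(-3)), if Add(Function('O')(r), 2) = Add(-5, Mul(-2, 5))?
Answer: 57477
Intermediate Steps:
Function('O')(r) = -17 (Function('O')(r) = Add(-2, Add(-5, Mul(-2, 5))) = Add(-2, Add(-5, -10)) = Add(-2, -15) = -17)
Mul(Mul(69, -49), Function('O')(-3)) = Mul(Mul(69, -49), -17) = Mul(-3381, -17) = 57477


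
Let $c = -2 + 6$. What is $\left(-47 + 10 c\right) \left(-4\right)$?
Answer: $28$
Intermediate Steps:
$c = 4$
$\left(-47 + 10 c\right) \left(-4\right) = \left(-47 + 10 \cdot 4\right) \left(-4\right) = \left(-47 + 40\right) \left(-4\right) = \left(-7\right) \left(-4\right) = 28$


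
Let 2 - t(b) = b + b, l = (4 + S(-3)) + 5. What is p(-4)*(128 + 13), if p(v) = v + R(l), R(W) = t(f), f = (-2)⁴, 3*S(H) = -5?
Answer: -4794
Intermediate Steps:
S(H) = -5/3 (S(H) = (⅓)*(-5) = -5/3)
f = 16
l = 22/3 (l = (4 - 5/3) + 5 = 7/3 + 5 = 22/3 ≈ 7.3333)
t(b) = 2 - 2*b (t(b) = 2 - (b + b) = 2 - 2*b)
R(W) = -30 (R(W) = 2 - 2*16 = 2 - 32 = -30)
p(v) = -30 + v (p(v) = v - 30 = -30 + v)
p(-4)*(128 + 13) = (-30 - 4)*(128 + 13) = -34*141 = -4794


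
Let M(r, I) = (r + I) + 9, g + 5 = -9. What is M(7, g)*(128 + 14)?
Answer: 284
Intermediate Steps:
g = -14 (g = -5 - 9 = -14)
M(r, I) = 9 + I + r (M(r, I) = (I + r) + 9 = 9 + I + r)
M(7, g)*(128 + 14) = (9 - 14 + 7)*(128 + 14) = 2*142 = 284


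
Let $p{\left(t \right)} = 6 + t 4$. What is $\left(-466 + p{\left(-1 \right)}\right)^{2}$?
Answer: $215296$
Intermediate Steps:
$p{\left(t \right)} = 6 + 4 t$
$\left(-466 + p{\left(-1 \right)}\right)^{2} = \left(-466 + \left(6 + 4 \left(-1\right)\right)\right)^{2} = \left(-466 + \left(6 - 4\right)\right)^{2} = \left(-466 + 2\right)^{2} = \left(-464\right)^{2} = 215296$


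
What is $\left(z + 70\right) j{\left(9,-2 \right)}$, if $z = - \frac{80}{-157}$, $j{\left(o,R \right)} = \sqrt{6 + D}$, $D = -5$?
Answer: $\frac{11070}{157} \approx 70.51$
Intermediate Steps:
$j{\left(o,R \right)} = 1$ ($j{\left(o,R \right)} = \sqrt{6 - 5} = \sqrt{1} = 1$)
$z = \frac{80}{157}$ ($z = \left(-80\right) \left(- \frac{1}{157}\right) = \frac{80}{157} \approx 0.50955$)
$\left(z + 70\right) j{\left(9,-2 \right)} = \left(\frac{80}{157} + 70\right) 1 = \frac{11070}{157} \cdot 1 = \frac{11070}{157}$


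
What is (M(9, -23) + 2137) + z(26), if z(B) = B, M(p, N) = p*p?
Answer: 2244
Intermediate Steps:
M(p, N) = p²
(M(9, -23) + 2137) + z(26) = (9² + 2137) + 26 = (81 + 2137) + 26 = 2218 + 26 = 2244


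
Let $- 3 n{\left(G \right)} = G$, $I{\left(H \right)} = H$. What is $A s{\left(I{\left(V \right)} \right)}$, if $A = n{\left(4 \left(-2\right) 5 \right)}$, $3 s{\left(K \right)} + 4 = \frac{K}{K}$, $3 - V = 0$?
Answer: $- \frac{40}{3} \approx -13.333$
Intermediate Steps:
$V = 3$ ($V = 3 - 0 = 3 + 0 = 3$)
$s{\left(K \right)} = -1$ ($s{\left(K \right)} = - \frac{4}{3} + \frac{K \frac{1}{K}}{3} = - \frac{4}{3} + \frac{1}{3} \cdot 1 = - \frac{4}{3} + \frac{1}{3} = -1$)
$n{\left(G \right)} = - \frac{G}{3}$
$A = \frac{40}{3}$ ($A = - \frac{4 \left(-2\right) 5}{3} = - \frac{\left(-8\right) 5}{3} = \left(- \frac{1}{3}\right) \left(-40\right) = \frac{40}{3} \approx 13.333$)
$A s{\left(I{\left(V \right)} \right)} = \frac{40}{3} \left(-1\right) = - \frac{40}{3}$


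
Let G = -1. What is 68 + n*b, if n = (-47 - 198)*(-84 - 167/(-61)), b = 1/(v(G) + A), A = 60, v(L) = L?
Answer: 1459197/3599 ≈ 405.45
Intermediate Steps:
b = 1/59 (b = 1/(-1 + 60) = 1/59 ≈ 0.016949)
n = 1214465/61 (n = -245*(-84 - 167*(-1/61)) = -245*(-84 + 167/61) = -245*(-4957/61) = 1214465/61 ≈ 19909.)
68 + n*b = 68 + (1214465/61)*(1/59) = 68 + 1214465/3599 = 1459197/3599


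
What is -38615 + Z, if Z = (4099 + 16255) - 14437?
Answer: -32698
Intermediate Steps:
Z = 5917 (Z = 20354 - 14437 = 5917)
-38615 + Z = -38615 + 5917 = -32698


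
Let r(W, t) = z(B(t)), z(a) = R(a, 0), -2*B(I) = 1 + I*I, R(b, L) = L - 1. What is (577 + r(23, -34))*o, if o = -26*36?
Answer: -539136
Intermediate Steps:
R(b, L) = -1 + L
B(I) = -½ - I²/2 (B(I) = -(1 + I*I)/2 = -(1 + I²)/2 = -½ - I²/2)
z(a) = -1 (z(a) = -1 + 0 = -1)
r(W, t) = -1
o = -936
(577 + r(23, -34))*o = (577 - 1)*(-936) = 576*(-936) = -539136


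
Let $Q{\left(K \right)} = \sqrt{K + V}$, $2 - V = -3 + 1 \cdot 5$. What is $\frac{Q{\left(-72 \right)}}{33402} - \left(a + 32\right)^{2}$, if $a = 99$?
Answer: $-17161 + \frac{i \sqrt{2}}{5567} \approx -17161.0 + 0.00025403 i$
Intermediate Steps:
$V = 0$ ($V = 2 - \left(-3 + 1 \cdot 5\right) = 2 - \left(-3 + 5\right) = 2 - 2 = 0$)
$Q{\left(K \right)} = \sqrt{K}$ ($Q{\left(K \right)} = \sqrt{K + 0} = \sqrt{K}$)
$\frac{Q{\left(-72 \right)}}{33402} - \left(a + 32\right)^{2} = \frac{\sqrt{-72}}{33402} - \left(99 + 32\right)^{2} = 6 i \sqrt{2} \cdot \frac{1}{33402} - 131^{2} = \frac{i \sqrt{2}}{5567} - 17161 = -17161 + \frac{i \sqrt{2}}{5567}$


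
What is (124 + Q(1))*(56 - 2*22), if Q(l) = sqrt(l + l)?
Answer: 1488 + 12*sqrt(2) ≈ 1505.0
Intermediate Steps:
Q(l) = sqrt(2)*sqrt(l) (Q(l) = sqrt(2*l) = sqrt(2)*sqrt(l))
(124 + Q(1))*(56 - 2*22) = (124 + sqrt(2)*sqrt(1))*(56 - 2*22) = (124 + sqrt(2)*1)*(56 - 44) = (124 + sqrt(2))*12 = 1488 + 12*sqrt(2)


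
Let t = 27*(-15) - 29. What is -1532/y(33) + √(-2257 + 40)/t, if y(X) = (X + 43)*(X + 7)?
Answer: -383/760 - I*√2217/434 ≈ -0.50395 - 0.10849*I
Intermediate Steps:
y(X) = (7 + X)*(43 + X) (y(X) = (43 + X)*(7 + X) = (7 + X)*(43 + X))
t = -434 (t = -405 - 29 = -434)
-1532/y(33) + √(-2257 + 40)/t = -1532/(301 + 33² + 50*33) + √(-2257 + 40)/(-434) = -1532/(301 + 1089 + 1650) + √(-2217)*(-1/434) = -1532/3040 + (I*√2217)*(-1/434) = -1532*1/3040 - I*√2217/434 = -383/760 - I*√2217/434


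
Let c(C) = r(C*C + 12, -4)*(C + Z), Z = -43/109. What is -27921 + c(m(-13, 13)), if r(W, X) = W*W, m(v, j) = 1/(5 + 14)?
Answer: -7549025080923/269894791 ≈ -27970.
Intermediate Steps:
m(v, j) = 1/19
r(W, X) = W²
Z = -43/109 (Z = -43*1/109 = -43/109 ≈ -0.39450)
c(C) = (12 + C²)²*(-43/109 + C) (c(C) = (C*C + 12)²*(C - 43/109) = (C² + 12)²*(-43/109 + C) = (12 + C²)²*(-43/109 + C))
-27921 + c(m(-13, 13)) = -27921 + (12 + (1/19)²)²*(-43/109 + 1/19) = -27921 + (12 + 1/361)²*(-708/2071) = -27921 + (4333/361)²*(-708/2071) = -27921 + (18774889/130321)*(-708/2071) = -27921 - 13292621412/269894791 = -7549025080923/269894791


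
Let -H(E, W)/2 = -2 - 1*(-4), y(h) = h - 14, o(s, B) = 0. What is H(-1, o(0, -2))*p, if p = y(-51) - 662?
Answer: 2908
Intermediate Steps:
y(h) = -14 + h
p = -727 (p = (-14 - 51) - 662 = -65 - 662 = -727)
H(E, W) = -4 (H(E, W) = -2*(-2 - 1*(-4)) = -2*(-2 + 4) = -2*2 = -4)
H(-1, o(0, -2))*p = -4*(-727) = 2908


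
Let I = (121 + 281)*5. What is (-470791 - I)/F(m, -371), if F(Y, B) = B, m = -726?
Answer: 67543/53 ≈ 1274.4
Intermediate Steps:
I = 2010 (I = 402*5 = 2010)
(-470791 - I)/F(m, -371) = (-470791 - 1*2010)/(-371) = (-470791 - 2010)*(-1/371) = -472801*(-1/371) = 67543/53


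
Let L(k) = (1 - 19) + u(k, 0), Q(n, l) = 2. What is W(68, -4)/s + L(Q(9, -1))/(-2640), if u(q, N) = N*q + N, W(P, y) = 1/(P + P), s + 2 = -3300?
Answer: 168347/24698960 ≈ 0.0068160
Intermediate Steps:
s = -3302 (s = -2 - 3300 = -3302)
W(P, y) = 1/(2*P)
u(q, N) = N + N*q
L(k) = -18 (L(k) = (1 - 19) + 0*(1 + k) = -18 + 0 = -18)
W(68, -4)/s + L(Q(9, -1))/(-2640) = ((1/2)/68)/(-3302) - 18/(-2640) = ((1/2)*(1/68))*(-1/3302) - 18*(-1/2640) = (1/136)*(-1/3302) + 3/440 = -1/449072 + 3/440 = 168347/24698960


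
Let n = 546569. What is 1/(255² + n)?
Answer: 1/611594 ≈ 1.6351e-6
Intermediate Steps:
1/(255² + n) = 1/(255² + 546569) = 1/(65025 + 546569) = 1/611594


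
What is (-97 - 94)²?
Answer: 36481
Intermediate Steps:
(-97 - 94)² = (-191)² = 36481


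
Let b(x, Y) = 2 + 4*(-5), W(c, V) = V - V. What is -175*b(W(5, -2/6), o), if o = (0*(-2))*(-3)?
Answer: 3150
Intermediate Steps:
o = 0 (o = 0*(-3) = 0)
W(c, V) = 0
b(x, Y) = -18 (b(x, Y) = 2 - 20 = -18)
-175*b(W(5, -2/6), o) = -175*(-18) = 3150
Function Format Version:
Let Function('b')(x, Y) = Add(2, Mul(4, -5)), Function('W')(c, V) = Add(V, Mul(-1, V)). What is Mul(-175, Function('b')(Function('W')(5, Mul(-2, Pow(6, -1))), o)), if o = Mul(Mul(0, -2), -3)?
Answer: 3150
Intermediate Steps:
o = 0 (o = Mul(0, -3) = 0)
Function('W')(c, V) = 0
Function('b')(x, Y) = -18 (Function('b')(x, Y) = Add(2, -20) = -18)
Mul(-175, Function('b')(Function('W')(5, Mul(-2, Pow(6, -1))), o)) = Mul(-175, -18) = 3150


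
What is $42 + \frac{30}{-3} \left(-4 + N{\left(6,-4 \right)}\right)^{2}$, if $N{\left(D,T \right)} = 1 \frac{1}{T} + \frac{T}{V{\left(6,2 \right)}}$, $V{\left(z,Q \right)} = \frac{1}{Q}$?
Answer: $- \frac{11669}{8} \approx -1458.6$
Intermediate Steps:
$N{\left(D,T \right)} = \frac{1}{T} + 2 T$ ($N{\left(D,T \right)} = 1 \frac{1}{T} + \frac{T}{\frac{1}{2}} = \frac{1}{T} + T \frac{1}{\frac{1}{2}} = \frac{1}{T} + T 2 = \frac{1}{T} + 2 T$)
$42 + \frac{30}{-3} \left(-4 + N{\left(6,-4 \right)}\right)^{2} = 42 + \frac{30}{-3} \left(-4 + \left(\frac{1}{-4} + 2 \left(-4\right)\right)\right)^{2} = 42 + 30 \left(- \frac{1}{3}\right) \left(-4 - \frac{33}{4}\right)^{2} = 42 - 10 \left(-4 - \frac{33}{4}\right)^{2} = 42 - 10 \left(- \frac{49}{4}\right)^{2} = 42 - \frac{12005}{8} = - \frac{11669}{8}$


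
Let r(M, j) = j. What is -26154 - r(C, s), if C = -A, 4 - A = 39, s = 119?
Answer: -26273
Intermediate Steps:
A = -35 (A = 4 - 1*39 = 4 - 39 = -35)
C = 35 (C = -1*(-35) = 35)
-26154 - r(C, s) = -26154 - 1*119 = -26154 - 119 = -26273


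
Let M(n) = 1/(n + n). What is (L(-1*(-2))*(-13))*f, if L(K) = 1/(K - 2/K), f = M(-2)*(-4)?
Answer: -13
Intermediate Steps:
M(n) = 1/(2*n)
f = 1 (f = ((1/2)/(-2))*(-4) = ((1/2)*(-1/2))*(-4) = -1/4*(-4) = 1)
(L(-1*(-2))*(-13))*f = (((-1*(-2))/(-2 + (-1*(-2))**2))*(-13))*1 = ((2/(-2 + 2**2))*(-13))*1 = ((2/(-2 + 4))*(-13))*1 = ((2/2)*(-13))*1 = ((2*(1/2))*(-13))*1 = (1*(-13))*1 = -13*1 = -13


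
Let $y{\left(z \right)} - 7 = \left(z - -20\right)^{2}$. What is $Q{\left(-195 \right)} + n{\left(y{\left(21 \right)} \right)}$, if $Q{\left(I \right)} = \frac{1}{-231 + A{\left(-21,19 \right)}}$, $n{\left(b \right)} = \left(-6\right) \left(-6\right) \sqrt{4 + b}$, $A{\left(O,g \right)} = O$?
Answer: $- \frac{1}{252} + 216 \sqrt{47} \approx 1480.8$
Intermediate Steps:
$y{\left(z \right)} = 7 + \left(20 + z\right)^{2}$ ($y{\left(z \right)} = 7 + \left(z - -20\right)^{2} = 7 + \left(z + 20\right)^{2} = 7 + \left(20 + z\right)^{2}$)
$n{\left(b \right)} = 36 \sqrt{4 + b}$
$Q{\left(I \right)} = - \frac{1}{252}$ ($Q{\left(I \right)} = \frac{1}{-231 - 21} = \frac{1}{-252} = - \frac{1}{252}$)
$Q{\left(-195 \right)} + n{\left(y{\left(21 \right)} \right)} = - \frac{1}{252} + 36 \sqrt{4 + \left(7 + \left(20 + 21\right)^{2}\right)} = - \frac{1}{252} + 36 \sqrt{4 + \left(7 + 41^{2}\right)} = - \frac{1}{252} + 36 \sqrt{4 + \left(7 + 1681\right)} = - \frac{1}{252} + 36 \sqrt{4 + 1688} = - \frac{1}{252} + 36 \sqrt{1692} = - \frac{1}{252} + 36 \cdot 6 \sqrt{47} = - \frac{1}{252} + 216 \sqrt{47}$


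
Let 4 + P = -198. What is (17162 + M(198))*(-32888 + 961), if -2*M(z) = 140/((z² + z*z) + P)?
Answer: -21425751579477/39103 ≈ -5.4793e+8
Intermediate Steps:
P = -202 (P = -4 - 198 = -202)
M(z) = -70/(-202 + 2*z²) (M(z) = -70/((z² + z*z) - 202) = -70/((z² + z²) - 202) = -70/(2*z² - 202) = -70/(-202 + 2*z²))
(17162 + M(198))*(-32888 + 961) = (17162 - 35/(-101 + 198²))*(-32888 + 961) = (17162 - 35/(-101 + 39204))*(-31927) = (17162 - 35/39103)*(-31927) = (671085651/39103)*(-31927) = -21425751579477/39103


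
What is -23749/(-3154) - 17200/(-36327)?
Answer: 916978723/114575358 ≈ 8.0033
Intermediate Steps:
-23749/(-3154) - 17200/(-36327) = -23749*(-1/3154) - 17200*(-1/36327) = 23749/3154 + 17200/36327 = 916978723/114575358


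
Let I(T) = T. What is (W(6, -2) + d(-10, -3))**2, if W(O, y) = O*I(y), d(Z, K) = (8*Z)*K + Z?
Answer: 47524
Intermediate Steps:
d(Z, K) = Z + 8*K*Z (d(Z, K) = 8*K*Z + Z = Z + 8*K*Z)
W(O, y) = O*y
(W(6, -2) + d(-10, -3))**2 = (6*(-2) - 10*(1 + 8*(-3)))**2 = (-12 - 10*(1 - 24))**2 = (-12 - 10*(-23))**2 = (-12 + 230)**2 = 218**2 = 47524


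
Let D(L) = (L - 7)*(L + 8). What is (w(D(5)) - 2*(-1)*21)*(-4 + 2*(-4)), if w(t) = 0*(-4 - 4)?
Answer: -504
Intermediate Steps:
D(L) = (-7 + L)*(8 + L)
w(t) = 0 (w(t) = 0*(-8) = 0)
(w(D(5)) - 2*(-1)*21)*(-4 + 2*(-4)) = (0 - 2*(-1)*21)*(-4 + 2*(-4)) = (0 - (-2)*21)*(-4 - 8) = (0 - 1*(-42))*(-12) = (0 + 42)*(-12) = 42*(-12) = -504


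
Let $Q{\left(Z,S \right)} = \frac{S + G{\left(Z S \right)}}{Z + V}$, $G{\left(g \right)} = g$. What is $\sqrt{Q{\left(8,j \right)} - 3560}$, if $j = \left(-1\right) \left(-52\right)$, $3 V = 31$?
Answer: $\frac{2 i \sqrt{2672945}}{55} \approx 59.451 i$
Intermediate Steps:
$V = \frac{31}{3}$ ($V = \frac{1}{3} \cdot 31 = \frac{31}{3} \approx 10.333$)
$j = 52$
$Q{\left(Z,S \right)} = \frac{S + S Z}{\frac{31}{3} + Z}$ ($Q{\left(Z,S \right)} = \frac{S + Z S}{Z + \frac{31}{3}} = \frac{S + S Z}{\frac{31}{3} + Z}$)
$\sqrt{Q{\left(8,j \right)} - 3560} = \sqrt{3 \cdot 52 \frac{1}{31 + 3 \cdot 8} \left(1 + 8\right) - 3560} = \sqrt{3 \cdot 52 \frac{1}{31 + 24} \cdot 9 - 3560} = \sqrt{3 \cdot 52 \cdot \frac{1}{55} \cdot 9 - 3560} = \sqrt{\frac{1404}{55} - 3560} = \sqrt{- \frac{194396}{55}} = \frac{2 i \sqrt{2672945}}{55}$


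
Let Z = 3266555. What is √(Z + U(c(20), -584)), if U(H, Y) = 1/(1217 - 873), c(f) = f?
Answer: √96637763206/172 ≈ 1807.4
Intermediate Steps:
U(H, Y) = 1/344
√(Z + U(c(20), -584)) = √(3266555 + 1/344) = √(1123694921/344) = √96637763206/172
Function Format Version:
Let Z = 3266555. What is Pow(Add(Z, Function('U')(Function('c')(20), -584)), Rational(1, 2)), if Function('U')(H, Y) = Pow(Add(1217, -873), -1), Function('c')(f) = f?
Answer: Mul(Rational(1, 172), Pow(96637763206, Rational(1, 2))) ≈ 1807.4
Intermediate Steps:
Function('U')(H, Y) = Rational(1, 344) (Function('U')(H, Y) = Pow(344, -1) = Rational(1, 344))
Pow(Add(Z, Function('U')(Function('c')(20), -584)), Rational(1, 2)) = Pow(Add(3266555, Rational(1, 344)), Rational(1, 2)) = Pow(Rational(1123694921, 344), Rational(1, 2)) = Mul(Rational(1, 172), Pow(96637763206, Rational(1, 2)))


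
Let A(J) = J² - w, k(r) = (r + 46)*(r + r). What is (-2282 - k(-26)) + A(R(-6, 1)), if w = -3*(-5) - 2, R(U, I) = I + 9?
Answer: -1155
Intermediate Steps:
R(U, I) = 9 + I
k(r) = 2*r*(46 + r) (k(r) = (46 + r)*(2*r) = 2*r*(46 + r))
w = 13 (w = 15 - 2 = 13)
A(J) = -13 + J² (A(J) = J² - 1*13 = J² - 13 = -13 + J²)
(-2282 - k(-26)) + A(R(-6, 1)) = (-2282 - 2*(-26)*(46 - 26)) + (-13 + (9 + 1)²) = (-2282 - 2*(-26)*20) + (-13 + 10²) = (-2282 - 1*(-1040)) + (-13 + 100) = (-2282 + 1040) + 87 = -1242 + 87 = -1155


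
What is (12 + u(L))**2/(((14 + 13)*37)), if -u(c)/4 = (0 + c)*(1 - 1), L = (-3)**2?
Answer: 16/111 ≈ 0.14414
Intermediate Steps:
L = 9
u(c) = 0 (u(c) = -4*(0 + c)*(1 - 1) = -4*c*0 = -4*0 = 0)
(12 + u(L))**2/(((14 + 13)*37)) = (12 + 0)**2/(((14 + 13)*37)) = 12**2/((27*37)) = 144/999 = 144*(1/999) = 16/111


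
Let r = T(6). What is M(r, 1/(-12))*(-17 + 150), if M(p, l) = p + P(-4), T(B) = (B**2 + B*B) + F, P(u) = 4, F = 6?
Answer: 10906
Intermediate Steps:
T(B) = 6 + 2*B**2 (T(B) = (B**2 + B*B) + 6 = (B**2 + B**2) + 6 = 2*B**2 + 6 = 6 + 2*B**2)
r = 78 (r = 6 + 2*6**2 = 6 + 2*36 = 6 + 72 = 78)
M(p, l) = 4 + p (M(p, l) = p + 4 = 4 + p)
M(r, 1/(-12))*(-17 + 150) = (4 + 78)*(-17 + 150) = 82*133 = 10906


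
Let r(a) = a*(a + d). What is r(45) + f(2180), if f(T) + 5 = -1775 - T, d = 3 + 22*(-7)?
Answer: -8730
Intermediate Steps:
d = -151 (d = 3 - 154 = -151)
f(T) = -1780 - T (f(T) = -5 + (-1775 - T) = -1780 - T)
r(a) = a*(-151 + a) (r(a) = a*(a - 151) = a*(-151 + a))
r(45) + f(2180) = 45*(-151 + 45) + (-1780 - 1*2180) = 45*(-106) + (-1780 - 2180) = -4770 - 3960 = -8730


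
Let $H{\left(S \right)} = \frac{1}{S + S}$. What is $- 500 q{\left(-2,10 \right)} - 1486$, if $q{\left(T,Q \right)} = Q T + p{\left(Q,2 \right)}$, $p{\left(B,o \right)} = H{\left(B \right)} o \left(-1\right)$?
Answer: $8564$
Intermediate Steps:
$H{\left(S \right)} = \frac{1}{2 S}$
$p{\left(B,o \right)} = - \frac{o}{2 B}$ ($p{\left(B,o \right)} = \frac{1}{2 B} o \left(-1\right) = \frac{o}{2 B} \left(-1\right) = - \frac{o}{2 B}$)
$q{\left(T,Q \right)} = - \frac{1}{Q} + Q T$ ($q{\left(T,Q \right)} = Q T - 1 \frac{1}{Q} = Q T - \frac{1}{Q} = - \frac{1}{Q} + Q T$)
$- 500 q{\left(-2,10 \right)} - 1486 = - 500 \left(- \frac{1}{10} + 10 \left(-2\right)\right) - 1486 = - 500 \left(\left(-1\right) \frac{1}{10} - 20\right) - 1486 = - 500 \left(- \frac{1}{10} - 20\right) - 1486 = \left(-500\right) \left(- \frac{201}{10}\right) - 1486 = 10050 - 1486 = 8564$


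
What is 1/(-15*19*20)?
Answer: -1/5700 ≈ -0.00017544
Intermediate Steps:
1/(-15*19*20) = 1/(-285*20) = 1/(-5700) = -1/5700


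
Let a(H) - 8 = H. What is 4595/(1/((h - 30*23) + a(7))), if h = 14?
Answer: -3037295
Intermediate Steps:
a(H) = 8 + H
4595/(1/((h - 30*23) + a(7))) = 4595/(1/((14 - 30*23) + (8 + 7))) = 4595/(1/((14 - 690) + 15)) = 4595/(1/(-676 + 15)) = 4595/(1/(-661)) = 4595/(-1/661) = 4595*(-661) = -3037295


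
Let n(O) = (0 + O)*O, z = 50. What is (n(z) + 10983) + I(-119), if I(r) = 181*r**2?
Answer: 2576624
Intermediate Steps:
n(O) = O**2 (n(O) = O*O = O**2)
(n(z) + 10983) + I(-119) = (50**2 + 10983) + 181*(-119)**2 = (2500 + 10983) + 181*14161 = 13483 + 2563141 = 2576624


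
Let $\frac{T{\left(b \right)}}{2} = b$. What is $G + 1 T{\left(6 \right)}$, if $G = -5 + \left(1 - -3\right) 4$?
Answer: $23$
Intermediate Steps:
$G = 11$ ($G = -5 + \left(1 + 3\right) 4 = -5 + 4 \cdot 4 = -5 + 16 = 11$)
$T{\left(b \right)} = 2 b$
$G + 1 T{\left(6 \right)} = 11 + 1 \cdot 2 \cdot 6 = 11 + 1 \cdot 12 = 11 + 12 = 23$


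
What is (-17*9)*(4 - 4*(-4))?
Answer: -3060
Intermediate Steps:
(-17*9)*(4 - 4*(-4)) = -153*(4 + 16) = -153*20 = -3060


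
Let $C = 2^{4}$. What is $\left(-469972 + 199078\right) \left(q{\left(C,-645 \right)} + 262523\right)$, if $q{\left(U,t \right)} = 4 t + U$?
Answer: $-70421333346$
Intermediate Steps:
$C = 16$
$q{\left(U,t \right)} = U + 4 t$
$\left(-469972 + 199078\right) \left(q{\left(C,-645 \right)} + 262523\right) = \left(-469972 + 199078\right) \left(\left(16 + 4 \left(-645\right)\right) + 262523\right) = - 270894 \left(\left(16 - 2580\right) + 262523\right) = - 270894 \left(-2564 + 262523\right) = \left(-270894\right) 259959 = -70421333346$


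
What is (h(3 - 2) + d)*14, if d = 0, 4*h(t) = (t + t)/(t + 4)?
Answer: 7/5 ≈ 1.4000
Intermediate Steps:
h(t) = t/(2*(4 + t)) (h(t) = ((t + t)/(t + 4))/4 = ((2*t)/(4 + t))/4 = (2*t/(4 + t))/4 = t/(2*(4 + t)))
(h(3 - 2) + d)*14 = ((3 - 2)/(2*(4 + (3 - 2))) + 0)*14 = ((½)*1/(4 + 1) + 0)*14 = ((½)*1/5 + 0)*14 = ((½)*1*(⅕) + 0)*14 = (⅒ + 0)*14 = (⅒)*14 = 7/5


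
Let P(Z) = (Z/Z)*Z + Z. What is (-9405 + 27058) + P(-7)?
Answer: 17639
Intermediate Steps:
P(Z) = 2*Z (P(Z) = 1*Z + Z = Z + Z = 2*Z)
(-9405 + 27058) + P(-7) = (-9405 + 27058) + 2*(-7) = 17653 - 14 = 17639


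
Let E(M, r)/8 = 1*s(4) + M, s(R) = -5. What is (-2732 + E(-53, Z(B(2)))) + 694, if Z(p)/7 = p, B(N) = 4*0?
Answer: -2502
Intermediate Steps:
B(N) = 0
Z(p) = 7*p
E(M, r) = -40 + 8*M (E(M, r) = 8*(1*(-5) + M) = 8*(-5 + M) = -40 + 8*M)
(-2732 + E(-53, Z(B(2)))) + 694 = (-2732 + (-40 + 8*(-53))) + 694 = (-2732 + (-40 - 424)) + 694 = (-2732 - 464) + 694 = -3196 + 694 = -2502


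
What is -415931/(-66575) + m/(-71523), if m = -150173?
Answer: 39746400388/4761643725 ≈ 8.3472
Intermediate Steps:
-415931/(-66575) + m/(-71523) = -415931/(-66575) - 150173/(-71523) = -415931*(-1/66575) - 150173*(-1/71523) = 415931/66575 + 150173/71523 = 39746400388/4761643725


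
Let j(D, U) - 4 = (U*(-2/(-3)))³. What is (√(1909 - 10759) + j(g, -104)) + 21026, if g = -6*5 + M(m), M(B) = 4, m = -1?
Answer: -8431102/27 + 5*I*√354 ≈ -3.1226e+5 + 94.074*I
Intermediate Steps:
g = -26 (g = -6*5 + 4 = -30 + 4 = -26)
j(D, U) = 4 + 8*U³/27 (j(D, U) = 4 + (U*(-2/(-3)))³ = 4 + (U*(-2*(-⅓)))³ = 4 + (U*(⅔))³ = 4 + (2*U/3)³ = 4 + 8*U³/27)
(√(1909 - 10759) + j(g, -104)) + 21026 = (√(1909 - 10759) + (4 + (8/27)*(-104)³)) + 21026 = (√(-8850) + (4 + (8/27)*(-1124864))) + 21026 = (5*I*√354 + (4 - 8998912/27)) + 21026 = (5*I*√354 - 8998804/27) + 21026 = (-8998804/27 + 5*I*√354) + 21026 = -8431102/27 + 5*I*√354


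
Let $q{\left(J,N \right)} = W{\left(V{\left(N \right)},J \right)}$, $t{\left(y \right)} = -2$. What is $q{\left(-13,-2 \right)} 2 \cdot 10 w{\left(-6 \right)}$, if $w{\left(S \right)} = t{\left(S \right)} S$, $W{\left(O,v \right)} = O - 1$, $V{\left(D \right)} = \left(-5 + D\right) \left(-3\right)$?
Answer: $4800$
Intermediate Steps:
$V{\left(D \right)} = 15 - 3 D$
$W{\left(O,v \right)} = -1 + O$
$q{\left(J,N \right)} = 14 - 3 N$ ($q{\left(J,N \right)} = -1 - \left(-15 + 3 N\right) = 14 - 3 N$)
$w{\left(S \right)} = - 2 S$
$q{\left(-13,-2 \right)} 2 \cdot 10 w{\left(-6 \right)} = \left(14 - -6\right) 2 \cdot 10 \left(\left(-2\right) \left(-6\right)\right) = \left(14 + 6\right) 20 \cdot 12 = 20 \cdot 20 \cdot 12 = 400 \cdot 12 = 4800$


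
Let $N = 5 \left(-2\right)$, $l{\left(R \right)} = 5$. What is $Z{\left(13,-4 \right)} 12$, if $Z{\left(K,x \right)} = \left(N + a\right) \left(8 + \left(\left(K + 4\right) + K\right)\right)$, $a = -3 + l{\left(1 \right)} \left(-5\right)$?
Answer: $-17328$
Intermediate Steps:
$N = -10$
$a = -28$ ($a = -3 + 5 \left(-5\right) = -3 - 25 = -28$)
$Z{\left(K,x \right)} = -456 - 76 K$ ($Z{\left(K,x \right)} = \left(-10 - 28\right) \left(8 + \left(\left(K + 4\right) + K\right)\right) = - 38 \left(8 + \left(\left(4 + K\right) + K\right)\right) = - 38 \left(8 + \left(4 + 2 K\right)\right) = - 38 \left(12 + 2 K\right) = -456 - 76 K$)
$Z{\left(13,-4 \right)} 12 = \left(-456 - 988\right) 12 = \left(-1444\right) 12 = -17328$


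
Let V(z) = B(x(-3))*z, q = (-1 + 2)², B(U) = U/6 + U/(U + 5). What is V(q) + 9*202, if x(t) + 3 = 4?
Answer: 5455/3 ≈ 1818.3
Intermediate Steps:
x(t) = 1 (x(t) = -3 + 4 = 1)
B(U) = U/6 + U/(5 + U) (B(U) = U*(⅙) + U/(5 + U) = U/6 + U/(5 + U))
q = 1 (q = 1² = 1)
V(z) = z/3 (V(z) = ((⅙)*1*(11 + 1)/(5 + 1))*z = ((⅙)*1*12/6)*z = ((⅙)*1*(⅙)*12)*z = z/3)
V(q) + 9*202 = (⅓)*1 + 9*202 = ⅓ + 1818 = 5455/3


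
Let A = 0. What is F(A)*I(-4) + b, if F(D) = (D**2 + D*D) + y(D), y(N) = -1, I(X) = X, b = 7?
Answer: 11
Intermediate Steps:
F(D) = -1 + 2*D**2 (F(D) = (D**2 + D*D) - 1 = (D**2 + D**2) - 1 = 2*D**2 - 1 = -1 + 2*D**2)
F(A)*I(-4) + b = (-1 + 2*0**2)*(-4) + 7 = (-1 + 2*0)*(-4) + 7 = (-1 + 0)*(-4) + 7 = -1*(-4) + 7 = 4 + 7 = 11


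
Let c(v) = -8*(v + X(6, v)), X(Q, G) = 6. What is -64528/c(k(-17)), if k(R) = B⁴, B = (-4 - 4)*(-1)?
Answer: 4033/2051 ≈ 1.9664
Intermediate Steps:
B = 8 (B = -8*(-1) = 8)
k(R) = 4096 (k(R) = 8⁴ = 4096)
c(v) = -48 - 8*v (c(v) = -8*(v + 6) = -8*(6 + v) = -48 - 8*v)
-64528/c(k(-17)) = -64528/(-48 - 8*4096) = -64528/(-48 - 32768) = -64528/(-32816) = -64528*(-1/32816) = 4033/2051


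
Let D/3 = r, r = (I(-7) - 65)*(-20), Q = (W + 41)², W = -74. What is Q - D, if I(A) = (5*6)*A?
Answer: -15411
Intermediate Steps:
Q = 1089 (Q = (-74 + 41)² = (-33)² = 1089)
I(A) = 30*A
r = 5500 (r = (30*(-7) - 65)*(-20) = (-210 - 65)*(-20) = -275*(-20) = 5500)
D = 16500 (D = 3*5500 = 16500)
Q - D = 1089 - 1*16500 = 1089 - 16500 = -15411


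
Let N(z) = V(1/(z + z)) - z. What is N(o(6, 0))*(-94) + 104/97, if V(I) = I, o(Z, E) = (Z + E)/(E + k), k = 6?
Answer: 4663/97 ≈ 48.072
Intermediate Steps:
o(Z, E) = (E + Z)/(6 + E) (o(Z, E) = (Z + E)/(E + 6) = (E + Z)/(6 + E))
N(z) = 1/(2*z) - z (N(z) = 1/(z + z) - z = 1/(2*z) - z)
N(o(6, 0))*(-94) + 104/97 = (1/(2*(((0 + 6)/(6 + 0)))) - (0 + 6)/(6 + 0))*(-94) + 104/97 = (1/(2*((6/6))) - 6/6)*(-94) + 104*(1/97) = (1/(2*(((⅙)*6))) - 6/6)*(-94) + 104/97 = ((½)/1 - 1*1)*(-94) + 104/97 = ((½)*1 - 1)*(-94) + 104/97 = (½ - 1)*(-94) + 104/97 = -½*(-94) + 104/97 = 47 + 104/97 = 4663/97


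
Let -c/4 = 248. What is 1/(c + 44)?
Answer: -1/948 ≈ -0.0010549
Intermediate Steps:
c = -992 (c = -4*248 = -992)
1/(c + 44) = 1/(-992 + 44) = 1/(-948) = -1/948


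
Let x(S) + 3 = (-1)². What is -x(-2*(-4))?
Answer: 2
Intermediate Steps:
x(S) = -2 (x(S) = -3 + (-1)² = -3 + 1 = -2)
-x(-2*(-4)) = -1*(-2) = 2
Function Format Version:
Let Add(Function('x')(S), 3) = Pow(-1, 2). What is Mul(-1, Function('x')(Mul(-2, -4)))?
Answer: 2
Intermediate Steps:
Function('x')(S) = -2 (Function('x')(S) = Add(-3, Pow(-1, 2)) = Add(-3, 1) = -2)
Mul(-1, Function('x')(Mul(-2, -4))) = Mul(-1, -2) = 2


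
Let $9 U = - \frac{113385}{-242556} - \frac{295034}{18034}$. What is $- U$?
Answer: $\frac{3862082323}{2187127452} \approx 1.7658$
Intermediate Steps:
$U = - \frac{3862082323}{2187127452}$ ($U = \frac{- \frac{113385}{-242556} - \frac{295034}{18034}}{9} = \frac{\left(-113385\right) \left(- \frac{1}{242556}\right) - \frac{147517}{9017}}{9} = \frac{\frac{37795}{80852} - \frac{147517}{9017}}{9} = \frac{1}{9} \left(- \frac{11586246969}{729042484}\right) = - \frac{3862082323}{2187127452} \approx -1.7658$)
$- U = \left(-1\right) \left(- \frac{3862082323}{2187127452}\right) = \frac{3862082323}{2187127452}$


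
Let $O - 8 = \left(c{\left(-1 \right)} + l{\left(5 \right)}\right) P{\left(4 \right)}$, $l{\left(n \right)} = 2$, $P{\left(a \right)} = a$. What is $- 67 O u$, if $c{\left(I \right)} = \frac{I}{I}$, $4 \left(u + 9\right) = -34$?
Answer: $23450$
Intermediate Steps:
$u = - \frac{35}{2}$ ($u = -9 + \frac{1}{4} \left(-34\right) = -9 - \frac{17}{2} = - \frac{35}{2} \approx -17.5$)
$c{\left(I \right)} = 1$
$O = 20$ ($O = 8 + \left(1 + 2\right) 4 = 8 + 3 \cdot 4 = 8 + 12 = 20$)
$- 67 O u = \left(-67\right) 20 \left(- \frac{35}{2}\right) = \left(-1340\right) \left(- \frac{35}{2}\right) = 23450$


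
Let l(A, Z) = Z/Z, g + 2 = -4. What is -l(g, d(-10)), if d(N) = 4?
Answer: -1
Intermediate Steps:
g = -6 (g = -2 - 4 = -6)
l(A, Z) = 1
-l(g, d(-10)) = -1*1 = -1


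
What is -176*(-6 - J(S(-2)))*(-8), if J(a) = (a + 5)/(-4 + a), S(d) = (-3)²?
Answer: -61952/5 ≈ -12390.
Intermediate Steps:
S(d) = 9
J(a) = (5 + a)/(-4 + a)
-176*(-6 - J(S(-2)))*(-8) = -176*(-6 - (5 + 9)/(-4 + 9))*(-8) = -176*(-6 - 14/5)*(-8) = -(-7744)*(-8)/5 = -176*352/5 = -61952/5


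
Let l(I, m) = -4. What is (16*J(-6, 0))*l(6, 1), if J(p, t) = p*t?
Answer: 0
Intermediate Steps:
(16*J(-6, 0))*l(6, 1) = (16*(-6*0))*(-4) = (16*0)*(-4) = 0*(-4) = 0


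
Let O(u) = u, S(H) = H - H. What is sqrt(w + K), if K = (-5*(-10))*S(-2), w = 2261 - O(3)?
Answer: sqrt(2258) ≈ 47.518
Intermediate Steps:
S(H) = 0
w = 2258 (w = 2261 - 1*3 = 2261 - 3 = 2258)
K = 0 (K = -5*(-10)*0 = 50*0 = 0)
sqrt(w + K) = sqrt(2258 + 0) = sqrt(2258)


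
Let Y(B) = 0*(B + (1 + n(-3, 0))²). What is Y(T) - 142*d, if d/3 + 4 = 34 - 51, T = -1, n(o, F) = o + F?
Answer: 8946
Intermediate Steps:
n(o, F) = F + o
Y(B) = 0 (Y(B) = 0*(B + (1 + (0 - 3))²) = 0*(B + (1 - 3)²) = 0*(B + (-2)²) = 0*(B + 4) = 0*(4 + B) = 0)
d = -63 (d = -12 + 3*(34 - 51) = -12 + 3*(-17) = -12 - 51 = -63)
Y(T) - 142*d = 0 - 142*(-63) = 0 + 8946 = 8946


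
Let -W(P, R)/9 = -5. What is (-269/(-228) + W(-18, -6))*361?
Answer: 200051/12 ≈ 16671.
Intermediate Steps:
W(P, R) = 45 (W(P, R) = -9*(-5) = 45)
(-269/(-228) + W(-18, -6))*361 = (-269/(-228) + 45)*361 = (-269*(-1/228) + 45)*361 = (269/228 + 45)*361 = (10529/228)*361 = 200051/12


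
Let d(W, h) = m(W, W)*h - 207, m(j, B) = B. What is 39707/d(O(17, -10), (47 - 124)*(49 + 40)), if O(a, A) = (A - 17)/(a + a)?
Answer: 1350038/177993 ≈ 7.5848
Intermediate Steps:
O(a, A) = (-17 + A)/(2*a) (O(a, A) = (-17 + A)/((2*a)) = (-17 + A)*(1/(2*a)) = (-17 + A)/(2*a))
d(W, h) = -207 + W*h (d(W, h) = W*h - 207 = -207 + W*h)
39707/d(O(17, -10), (47 - 124)*(49 + 40)) = 39707/(-207 + ((½)*(-17 - 10)/17)*((47 - 124)*(49 + 40))) = 39707/(-207 + ((½)*(1/17)*(-27))*(-77*89)) = 39707/(-207 - 27/34*(-6853)) = 39707/(-207 + 185031/34) = 39707/(177993/34) = 39707*(34/177993) = 1350038/177993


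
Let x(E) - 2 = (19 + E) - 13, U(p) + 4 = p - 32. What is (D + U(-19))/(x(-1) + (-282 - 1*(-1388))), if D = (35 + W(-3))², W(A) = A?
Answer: 323/371 ≈ 0.87062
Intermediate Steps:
U(p) = -36 + p (U(p) = -4 + (p - 32) = -4 + (-32 + p) = -36 + p)
x(E) = 8 + E (x(E) = 2 + ((19 + E) - 13) = 2 + (6 + E) = 8 + E)
D = 1024 (D = (35 - 3)² = 32² = 1024)
(D + U(-19))/(x(-1) + (-282 - 1*(-1388))) = (1024 + (-36 - 19))/((8 - 1) + (-282 - 1*(-1388))) = (1024 - 55)/(7 + (-282 + 1388)) = 969/(7 + 1106) = 969/1113 = 969*(1/1113) = 323/371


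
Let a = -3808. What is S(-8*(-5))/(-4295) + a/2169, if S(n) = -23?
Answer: -16305473/9315855 ≈ -1.7503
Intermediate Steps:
S(-8*(-5))/(-4295) + a/2169 = -23/(-4295) - 3808/2169 = -23*(-1/4295) - 3808*1/2169 = 23/4295 - 3808/2169 = -16305473/9315855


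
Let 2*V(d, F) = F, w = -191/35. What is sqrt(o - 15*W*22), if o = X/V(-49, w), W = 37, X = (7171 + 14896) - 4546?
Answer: 2*I*sqrt(169922195)/191 ≈ 136.5*I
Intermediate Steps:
w = -191/35 (w = -191*1/35 = -191/35 ≈ -5.4571)
V(d, F) = F/2
X = 17521 (X = 22067 - 4546 = 17521)
o = -1226470/191 (o = 17521/(((1/2)*(-191/35))) = 17521/(-191/70) = 17521*(-70/191) = -1226470/191 ≈ -6421.3)
sqrt(o - 15*W*22) = sqrt(-1226470/191 - 15*37*22) = sqrt(-1226470/191 - 555*22) = sqrt(-1226470/191 - 12210) = sqrt(-3558580/191) = 2*I*sqrt(169922195)/191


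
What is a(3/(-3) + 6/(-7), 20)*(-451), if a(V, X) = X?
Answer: -9020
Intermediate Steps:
a(3/(-3) + 6/(-7), 20)*(-451) = 20*(-451) = -9020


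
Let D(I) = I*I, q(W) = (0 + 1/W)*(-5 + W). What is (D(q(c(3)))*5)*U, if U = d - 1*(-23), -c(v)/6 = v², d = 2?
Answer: 435125/2916 ≈ 149.22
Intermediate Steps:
c(v) = -6*v²
q(W) = (-5 + W)/W
U = 25 (U = 2 - 1*(-23) = 2 + 23 = 25)
D(I) = I²
(D(q(c(3)))*5)*U = (((-5 - 6*3²)/((-6*3²)))²*5)*25 = (((-5 - 6*9)/((-6*9)))²*5)*25 = (((-5 - 54)/(-54))²*5)*25 = ((-1/54*(-59))²*5)*25 = ((59/54)²*5)*25 = ((3481/2916)*5)*25 = (17405/2916)*25 = 435125/2916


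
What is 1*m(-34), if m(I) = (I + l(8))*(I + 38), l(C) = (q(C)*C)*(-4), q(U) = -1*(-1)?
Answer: -264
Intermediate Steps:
q(U) = 1
l(C) = -4*C (l(C) = (1*C)*(-4) = C*(-4) = -4*C)
m(I) = (-32 + I)*(38 + I) (m(I) = (I - 4*8)*(I + 38) = (I - 32)*(38 + I) = (-32 + I)*(38 + I))
1*m(-34) = 1*(-1216 + (-34)² + 6*(-34)) = 1*(-1216 + 1156 - 204) = 1*(-264) = -264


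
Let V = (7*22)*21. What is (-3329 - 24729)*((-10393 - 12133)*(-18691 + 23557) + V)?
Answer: 3075389176356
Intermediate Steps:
V = 3234 (V = 154*21 = 3234)
(-3329 - 24729)*((-10393 - 12133)*(-18691 + 23557) + V) = (-3329 - 24729)*((-10393 - 12133)*(-18691 + 23557) + 3234) = -28058*(-22526*4866 + 3234) = -28058*(-109611516 + 3234) = -28058*(-109608282) = 3075389176356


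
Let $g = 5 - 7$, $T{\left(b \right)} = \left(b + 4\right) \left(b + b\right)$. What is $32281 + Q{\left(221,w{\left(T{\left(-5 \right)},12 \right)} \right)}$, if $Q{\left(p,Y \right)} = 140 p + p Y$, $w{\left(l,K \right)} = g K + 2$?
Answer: $58359$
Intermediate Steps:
$T{\left(b \right)} = 2 b \left(4 + b\right)$ ($T{\left(b \right)} = \left(4 + b\right) 2 b = 2 b \left(4 + b\right)$)
$g = -2$ ($g = 5 - 7 = -2$)
$w{\left(l,K \right)} = 2 - 2 K$ ($w{\left(l,K \right)} = - 2 K + 2 = 2 - 2 K$)
$Q{\left(p,Y \right)} = 140 p + Y p$
$32281 + Q{\left(221,w{\left(T{\left(-5 \right)},12 \right)} \right)} = 32281 + 221 \left(140 + \left(2 - 24\right)\right) = 32281 + 221 \left(140 - 22\right) = 32281 + 221 \cdot 118 = 32281 + 26078 = 58359$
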